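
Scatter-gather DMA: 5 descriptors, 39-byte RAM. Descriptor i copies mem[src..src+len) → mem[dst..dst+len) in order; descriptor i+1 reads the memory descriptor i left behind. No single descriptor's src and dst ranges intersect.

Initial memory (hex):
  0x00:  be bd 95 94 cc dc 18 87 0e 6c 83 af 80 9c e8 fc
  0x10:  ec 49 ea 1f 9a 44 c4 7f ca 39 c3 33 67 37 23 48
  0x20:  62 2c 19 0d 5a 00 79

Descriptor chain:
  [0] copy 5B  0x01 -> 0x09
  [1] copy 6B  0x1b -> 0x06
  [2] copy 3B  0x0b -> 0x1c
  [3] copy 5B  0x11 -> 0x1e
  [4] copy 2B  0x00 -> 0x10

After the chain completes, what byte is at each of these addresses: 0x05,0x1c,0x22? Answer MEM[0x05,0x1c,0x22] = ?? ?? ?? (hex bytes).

[0] 0x01->0x09 len=5 : bd 95 94 cc dc
[1] 0x1b->0x06 len=6 : 33 67 37 23 48 62
[2] 0x0b->0x1c len=3 : 62 cc dc
[3] 0x11->0x1e len=5 : 49 ea 1f 9a 44
[4] 0x00->0x10 len=2 : be bd
query mem[0x05]=0xdc, mem[0x1c]=0x62, mem[0x22]=0x44

MEM[0x05,0x1c,0x22] = dc 62 44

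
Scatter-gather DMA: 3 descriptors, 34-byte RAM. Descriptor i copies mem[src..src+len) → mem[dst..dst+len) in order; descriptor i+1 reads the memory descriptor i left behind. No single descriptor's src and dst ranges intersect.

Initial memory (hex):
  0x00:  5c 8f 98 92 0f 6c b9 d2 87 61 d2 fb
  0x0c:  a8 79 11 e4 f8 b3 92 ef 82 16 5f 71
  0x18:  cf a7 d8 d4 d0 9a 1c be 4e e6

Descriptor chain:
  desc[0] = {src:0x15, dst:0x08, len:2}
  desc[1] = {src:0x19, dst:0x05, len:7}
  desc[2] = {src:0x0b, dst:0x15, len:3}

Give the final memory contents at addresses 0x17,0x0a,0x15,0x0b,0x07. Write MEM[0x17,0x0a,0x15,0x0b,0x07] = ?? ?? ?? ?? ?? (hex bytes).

[0] 0x15->0x08 len=2 : 16 5f
[1] 0x19->0x05 len=7 : a7 d8 d4 d0 9a 1c be
[2] 0x0b->0x15 len=3 : be a8 79
query mem[0x17]=0x79, mem[0x0a]=0x1c, mem[0x15]=0xbe, mem[0x0b]=0xbe, mem[0x07]=0xd4

MEM[0x17,0x0a,0x15,0x0b,0x07] = 79 1c be be d4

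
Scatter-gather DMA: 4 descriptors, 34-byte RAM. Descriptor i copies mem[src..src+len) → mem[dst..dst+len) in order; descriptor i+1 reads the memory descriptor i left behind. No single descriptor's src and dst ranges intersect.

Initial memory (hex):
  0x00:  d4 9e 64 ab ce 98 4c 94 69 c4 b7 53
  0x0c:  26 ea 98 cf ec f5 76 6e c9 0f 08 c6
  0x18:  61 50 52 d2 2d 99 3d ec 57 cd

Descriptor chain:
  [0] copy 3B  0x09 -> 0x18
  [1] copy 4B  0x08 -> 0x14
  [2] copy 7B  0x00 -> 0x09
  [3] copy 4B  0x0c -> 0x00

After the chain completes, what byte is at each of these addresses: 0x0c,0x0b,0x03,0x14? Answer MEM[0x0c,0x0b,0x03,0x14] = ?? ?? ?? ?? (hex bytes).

#0 dst[0x18+3] := {0xc4,0xb7,0x53}
#1 dst[0x14+4] := {0x69,0xc4,0xb7,0x53}
#2 dst[0x09+7] := {0xd4,0x9e,0x64,0xab,0xce,0x98,0x4c}
#3 dst[0x00+4] := {0xab,0xce,0x98,0x4c}
query mem[0x0c]=0xab, mem[0x0b]=0x64, mem[0x03]=0x4c, mem[0x14]=0x69

MEM[0x0c,0x0b,0x03,0x14] = ab 64 4c 69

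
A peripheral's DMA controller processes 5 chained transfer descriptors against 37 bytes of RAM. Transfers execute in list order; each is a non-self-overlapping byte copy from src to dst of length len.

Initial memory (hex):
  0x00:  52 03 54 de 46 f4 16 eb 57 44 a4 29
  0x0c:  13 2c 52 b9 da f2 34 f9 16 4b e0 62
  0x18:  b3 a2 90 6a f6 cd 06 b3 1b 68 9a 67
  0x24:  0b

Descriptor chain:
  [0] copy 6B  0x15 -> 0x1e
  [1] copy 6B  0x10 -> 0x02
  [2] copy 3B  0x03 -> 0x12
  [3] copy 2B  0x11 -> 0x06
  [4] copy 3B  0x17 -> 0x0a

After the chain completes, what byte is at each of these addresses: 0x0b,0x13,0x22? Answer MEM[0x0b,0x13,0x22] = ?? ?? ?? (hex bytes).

MEM[0x0b,0x13,0x22] = b3 34 a2

#0 dst[0x1e+6] := {0x4b,0xe0,0x62,0xb3,0xa2,0x90}
#1 dst[0x02+6] := {0xda,0xf2,0x34,0xf9,0x16,0x4b}
#2 dst[0x12+3] := {0xf2,0x34,0xf9}
#3 dst[0x06+2] := {0xf2,0xf2}
#4 dst[0x0a+3] := {0x62,0xb3,0xa2}
query mem[0x0b]=0xb3, mem[0x13]=0x34, mem[0x22]=0xa2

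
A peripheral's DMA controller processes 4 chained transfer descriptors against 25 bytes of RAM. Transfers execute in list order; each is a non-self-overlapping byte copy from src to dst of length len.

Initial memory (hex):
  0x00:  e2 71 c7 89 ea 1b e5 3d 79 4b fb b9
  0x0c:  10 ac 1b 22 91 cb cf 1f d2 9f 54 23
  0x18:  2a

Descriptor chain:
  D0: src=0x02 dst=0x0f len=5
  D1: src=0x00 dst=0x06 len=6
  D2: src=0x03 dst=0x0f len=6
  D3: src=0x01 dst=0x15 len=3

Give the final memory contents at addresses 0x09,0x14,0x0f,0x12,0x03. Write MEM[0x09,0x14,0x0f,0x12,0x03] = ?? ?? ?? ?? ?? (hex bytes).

D0: mem[0x0f..0x13] <- [c7 89 ea 1b e5]
D1: mem[0x06..0x0b] <- [e2 71 c7 89 ea 1b]
D2: mem[0x0f..0x14] <- [89 ea 1b e2 71 c7]
D3: mem[0x15..0x17] <- [71 c7 89]
query mem[0x09]=0x89, mem[0x14]=0xc7, mem[0x0f]=0x89, mem[0x12]=0xe2, mem[0x03]=0x89

MEM[0x09,0x14,0x0f,0x12,0x03] = 89 c7 89 e2 89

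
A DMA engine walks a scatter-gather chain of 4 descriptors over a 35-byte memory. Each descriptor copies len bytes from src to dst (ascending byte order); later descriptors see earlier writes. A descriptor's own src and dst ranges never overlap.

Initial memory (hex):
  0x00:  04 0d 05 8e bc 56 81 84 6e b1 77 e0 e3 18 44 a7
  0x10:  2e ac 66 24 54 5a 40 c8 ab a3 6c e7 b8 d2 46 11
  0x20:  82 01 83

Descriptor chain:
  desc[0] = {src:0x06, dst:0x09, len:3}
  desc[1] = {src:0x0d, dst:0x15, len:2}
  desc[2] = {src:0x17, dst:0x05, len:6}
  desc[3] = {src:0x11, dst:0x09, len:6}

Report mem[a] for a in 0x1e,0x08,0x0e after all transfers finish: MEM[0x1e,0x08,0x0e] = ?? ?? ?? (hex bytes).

  after D0: wrote 3B at 0x09 = 81846e
  after D1: wrote 2B at 0x15 = 1844
  after D2: wrote 6B at 0x05 = c8aba36ce7b8
  after D3: wrote 6B at 0x09 = ac6624541844
query mem[0x1e]=0x46, mem[0x08]=0x6c, mem[0x0e]=0x44

MEM[0x1e,0x08,0x0e] = 46 6c 44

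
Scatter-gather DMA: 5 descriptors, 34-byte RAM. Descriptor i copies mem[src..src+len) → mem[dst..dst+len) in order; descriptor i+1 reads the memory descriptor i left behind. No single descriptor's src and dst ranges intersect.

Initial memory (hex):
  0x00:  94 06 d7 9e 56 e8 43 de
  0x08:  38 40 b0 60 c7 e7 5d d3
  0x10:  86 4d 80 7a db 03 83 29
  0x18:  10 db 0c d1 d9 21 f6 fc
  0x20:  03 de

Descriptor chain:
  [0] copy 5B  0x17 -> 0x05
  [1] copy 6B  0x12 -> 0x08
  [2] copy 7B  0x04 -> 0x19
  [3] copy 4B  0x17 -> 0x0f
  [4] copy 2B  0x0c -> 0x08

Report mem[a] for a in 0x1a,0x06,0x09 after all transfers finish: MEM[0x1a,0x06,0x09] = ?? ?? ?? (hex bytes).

MEM[0x1a,0x06,0x09] = 29 10 29

#0 dst[0x05+5] := {0x29,0x10,0xdb,0x0c,0xd1}
#1 dst[0x08+6] := {0x80,0x7a,0xdb,0x03,0x83,0x29}
#2 dst[0x19+7] := {0x56,0x29,0x10,0xdb,0x80,0x7a,0xdb}
#3 dst[0x0f+4] := {0x29,0x10,0x56,0x29}
#4 dst[0x08+2] := {0x83,0x29}
query mem[0x1a]=0x29, mem[0x06]=0x10, mem[0x09]=0x29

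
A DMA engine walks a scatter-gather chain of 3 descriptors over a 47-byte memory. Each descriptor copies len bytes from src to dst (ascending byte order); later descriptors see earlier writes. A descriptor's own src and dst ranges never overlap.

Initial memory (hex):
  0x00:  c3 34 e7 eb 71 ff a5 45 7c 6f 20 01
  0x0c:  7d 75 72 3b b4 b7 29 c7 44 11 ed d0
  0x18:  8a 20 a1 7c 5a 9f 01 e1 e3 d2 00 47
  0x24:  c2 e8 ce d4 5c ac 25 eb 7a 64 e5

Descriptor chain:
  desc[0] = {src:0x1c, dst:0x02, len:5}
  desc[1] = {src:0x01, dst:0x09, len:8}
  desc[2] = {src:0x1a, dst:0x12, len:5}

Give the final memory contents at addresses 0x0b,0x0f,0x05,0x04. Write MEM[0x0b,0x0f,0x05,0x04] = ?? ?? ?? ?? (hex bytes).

D0: mem[0x02..0x06] <- [5a 9f 01 e1 e3]
D1: mem[0x09..0x10] <- [34 5a 9f 01 e1 e3 45 7c]
D2: mem[0x12..0x16] <- [a1 7c 5a 9f 01]
query mem[0x0b]=0x9f, mem[0x0f]=0x45, mem[0x05]=0xe1, mem[0x04]=0x01

MEM[0x0b,0x0f,0x05,0x04] = 9f 45 e1 01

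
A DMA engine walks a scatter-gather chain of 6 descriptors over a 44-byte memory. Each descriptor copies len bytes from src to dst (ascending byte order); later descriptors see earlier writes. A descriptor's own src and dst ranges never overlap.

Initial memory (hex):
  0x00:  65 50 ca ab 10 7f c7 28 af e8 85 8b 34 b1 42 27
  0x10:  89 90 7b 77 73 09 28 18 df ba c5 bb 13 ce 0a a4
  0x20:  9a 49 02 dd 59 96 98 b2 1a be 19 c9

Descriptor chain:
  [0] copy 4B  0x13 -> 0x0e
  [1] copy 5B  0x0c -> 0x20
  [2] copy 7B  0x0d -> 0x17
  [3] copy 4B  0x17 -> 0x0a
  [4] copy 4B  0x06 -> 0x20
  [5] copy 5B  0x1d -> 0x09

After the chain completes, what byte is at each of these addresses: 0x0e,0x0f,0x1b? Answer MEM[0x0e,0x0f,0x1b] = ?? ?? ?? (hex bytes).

MEM[0x0e,0x0f,0x1b] = 77 73 28

  after D0: wrote 4B at 0x0e = 77730928
  after D1: wrote 5B at 0x20 = 34b1777309
  after D2: wrote 7B at 0x17 = b1777309287b77
  after D3: wrote 4B at 0x0a = b1777309
  after D4: wrote 4B at 0x20 = c728afe8
  after D5: wrote 5B at 0x09 = 770aa4c728
query mem[0x0e]=0x77, mem[0x0f]=0x73, mem[0x1b]=0x28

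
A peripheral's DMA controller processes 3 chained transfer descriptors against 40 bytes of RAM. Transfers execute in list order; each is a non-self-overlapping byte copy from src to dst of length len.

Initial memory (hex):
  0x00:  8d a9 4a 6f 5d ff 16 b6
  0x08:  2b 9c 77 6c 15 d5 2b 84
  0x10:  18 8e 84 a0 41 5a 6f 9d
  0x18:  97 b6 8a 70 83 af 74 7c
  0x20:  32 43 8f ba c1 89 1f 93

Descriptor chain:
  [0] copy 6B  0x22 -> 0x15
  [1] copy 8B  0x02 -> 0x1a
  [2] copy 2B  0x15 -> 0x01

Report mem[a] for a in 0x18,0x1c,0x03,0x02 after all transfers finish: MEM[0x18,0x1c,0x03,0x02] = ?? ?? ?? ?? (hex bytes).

MEM[0x18,0x1c,0x03,0x02] = 89 5d 6f ba

  after D0: wrote 6B at 0x15 = 8fbac1891f93
  after D1: wrote 8B at 0x1a = 4a6f5dff16b62b9c
  after D2: wrote 2B at 0x01 = 8fba
query mem[0x18]=0x89, mem[0x1c]=0x5d, mem[0x03]=0x6f, mem[0x02]=0xba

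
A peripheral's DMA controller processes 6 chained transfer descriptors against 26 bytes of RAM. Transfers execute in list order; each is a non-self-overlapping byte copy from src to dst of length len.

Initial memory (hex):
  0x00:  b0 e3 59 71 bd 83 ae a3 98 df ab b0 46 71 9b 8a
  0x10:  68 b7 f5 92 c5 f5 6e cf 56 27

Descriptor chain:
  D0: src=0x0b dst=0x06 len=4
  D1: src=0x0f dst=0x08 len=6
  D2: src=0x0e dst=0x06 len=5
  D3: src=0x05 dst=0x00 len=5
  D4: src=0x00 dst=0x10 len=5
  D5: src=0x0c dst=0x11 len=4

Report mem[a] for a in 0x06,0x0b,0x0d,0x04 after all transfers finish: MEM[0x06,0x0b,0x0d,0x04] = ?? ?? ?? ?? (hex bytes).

MEM[0x06,0x0b,0x0d,0x04] = 9b f5 c5 b7

[0] 0x0b->0x06 len=4 : b0 46 71 9b
[1] 0x0f->0x08 len=6 : 8a 68 b7 f5 92 c5
[2] 0x0e->0x06 len=5 : 9b 8a 68 b7 f5
[3] 0x05->0x00 len=5 : 83 9b 8a 68 b7
[4] 0x00->0x10 len=5 : 83 9b 8a 68 b7
[5] 0x0c->0x11 len=4 : 92 c5 9b 8a
query mem[0x06]=0x9b, mem[0x0b]=0xf5, mem[0x0d]=0xc5, mem[0x04]=0xb7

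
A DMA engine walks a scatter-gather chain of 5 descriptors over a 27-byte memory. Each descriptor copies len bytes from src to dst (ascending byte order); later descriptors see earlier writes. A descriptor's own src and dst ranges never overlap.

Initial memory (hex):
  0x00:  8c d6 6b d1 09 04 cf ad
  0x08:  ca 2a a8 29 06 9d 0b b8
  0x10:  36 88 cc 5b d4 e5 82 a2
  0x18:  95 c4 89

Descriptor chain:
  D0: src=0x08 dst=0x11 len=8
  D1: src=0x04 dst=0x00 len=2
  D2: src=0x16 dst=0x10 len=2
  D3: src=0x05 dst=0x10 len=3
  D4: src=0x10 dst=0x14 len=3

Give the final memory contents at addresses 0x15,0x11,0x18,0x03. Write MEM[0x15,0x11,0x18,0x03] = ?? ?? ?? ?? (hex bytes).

MEM[0x15,0x11,0x18,0x03] = cf cf b8 d1

#0 dst[0x11+8] := {0xca,0x2a,0xa8,0x29,0x06,0x9d,0x0b,0xb8}
#1 dst[0x00+2] := {0x09,0x04}
#2 dst[0x10+2] := {0x9d,0x0b}
#3 dst[0x10+3] := {0x04,0xcf,0xad}
#4 dst[0x14+3] := {0x04,0xcf,0xad}
query mem[0x15]=0xcf, mem[0x11]=0xcf, mem[0x18]=0xb8, mem[0x03]=0xd1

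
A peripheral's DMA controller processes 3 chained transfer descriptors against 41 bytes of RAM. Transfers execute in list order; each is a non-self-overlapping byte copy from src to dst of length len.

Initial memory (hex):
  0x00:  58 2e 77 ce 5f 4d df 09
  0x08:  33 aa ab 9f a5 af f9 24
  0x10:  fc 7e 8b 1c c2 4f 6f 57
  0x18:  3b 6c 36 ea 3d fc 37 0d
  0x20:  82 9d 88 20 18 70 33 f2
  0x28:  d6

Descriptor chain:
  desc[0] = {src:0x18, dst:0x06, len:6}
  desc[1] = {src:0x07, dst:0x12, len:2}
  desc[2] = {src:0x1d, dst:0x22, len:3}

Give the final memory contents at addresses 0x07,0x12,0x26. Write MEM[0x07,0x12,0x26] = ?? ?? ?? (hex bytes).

MEM[0x07,0x12,0x26] = 6c 6c 33

  after D0: wrote 6B at 0x06 = 3b6c36ea3dfc
  after D1: wrote 2B at 0x12 = 6c36
  after D2: wrote 3B at 0x22 = fc370d
query mem[0x07]=0x6c, mem[0x12]=0x6c, mem[0x26]=0x33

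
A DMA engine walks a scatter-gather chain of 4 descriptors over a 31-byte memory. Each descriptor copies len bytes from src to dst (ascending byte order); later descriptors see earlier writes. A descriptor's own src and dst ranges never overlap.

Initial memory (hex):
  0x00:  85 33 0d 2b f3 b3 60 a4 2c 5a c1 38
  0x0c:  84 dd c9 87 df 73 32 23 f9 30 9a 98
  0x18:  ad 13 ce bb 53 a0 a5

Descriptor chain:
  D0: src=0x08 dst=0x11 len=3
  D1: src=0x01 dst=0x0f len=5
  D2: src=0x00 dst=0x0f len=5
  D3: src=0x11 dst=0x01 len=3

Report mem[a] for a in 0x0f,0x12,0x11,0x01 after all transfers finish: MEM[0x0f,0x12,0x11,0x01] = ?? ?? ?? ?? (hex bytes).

#0 dst[0x11+3] := {0x2c,0x5a,0xc1}
#1 dst[0x0f+5] := {0x33,0x0d,0x2b,0xf3,0xb3}
#2 dst[0x0f+5] := {0x85,0x33,0x0d,0x2b,0xf3}
#3 dst[0x01+3] := {0x0d,0x2b,0xf3}
query mem[0x0f]=0x85, mem[0x12]=0x2b, mem[0x11]=0x0d, mem[0x01]=0x0d

MEM[0x0f,0x12,0x11,0x01] = 85 2b 0d 0d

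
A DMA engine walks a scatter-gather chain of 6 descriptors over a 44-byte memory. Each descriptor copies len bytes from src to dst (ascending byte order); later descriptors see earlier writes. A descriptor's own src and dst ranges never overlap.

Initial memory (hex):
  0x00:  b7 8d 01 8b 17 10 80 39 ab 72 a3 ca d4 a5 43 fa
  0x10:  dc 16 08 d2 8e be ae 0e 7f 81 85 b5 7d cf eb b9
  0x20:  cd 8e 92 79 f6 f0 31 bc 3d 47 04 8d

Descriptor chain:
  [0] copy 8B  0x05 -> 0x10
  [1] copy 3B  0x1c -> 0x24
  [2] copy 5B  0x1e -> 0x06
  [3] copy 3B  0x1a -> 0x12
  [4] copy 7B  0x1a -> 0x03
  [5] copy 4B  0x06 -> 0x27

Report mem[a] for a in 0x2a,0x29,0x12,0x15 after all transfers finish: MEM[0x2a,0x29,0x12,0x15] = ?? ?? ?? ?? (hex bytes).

MEM[0x2a,0x29,0x12,0x15] = cd b9 85 a3

D0: mem[0x10..0x17] <- [10 80 39 ab 72 a3 ca d4]
D1: mem[0x24..0x26] <- [7d cf eb]
D2: mem[0x06..0x0a] <- [eb b9 cd 8e 92]
D3: mem[0x12..0x14] <- [85 b5 7d]
D4: mem[0x03..0x09] <- [85 b5 7d cf eb b9 cd]
D5: mem[0x27..0x2a] <- [cf eb b9 cd]
query mem[0x2a]=0xcd, mem[0x29]=0xb9, mem[0x12]=0x85, mem[0x15]=0xa3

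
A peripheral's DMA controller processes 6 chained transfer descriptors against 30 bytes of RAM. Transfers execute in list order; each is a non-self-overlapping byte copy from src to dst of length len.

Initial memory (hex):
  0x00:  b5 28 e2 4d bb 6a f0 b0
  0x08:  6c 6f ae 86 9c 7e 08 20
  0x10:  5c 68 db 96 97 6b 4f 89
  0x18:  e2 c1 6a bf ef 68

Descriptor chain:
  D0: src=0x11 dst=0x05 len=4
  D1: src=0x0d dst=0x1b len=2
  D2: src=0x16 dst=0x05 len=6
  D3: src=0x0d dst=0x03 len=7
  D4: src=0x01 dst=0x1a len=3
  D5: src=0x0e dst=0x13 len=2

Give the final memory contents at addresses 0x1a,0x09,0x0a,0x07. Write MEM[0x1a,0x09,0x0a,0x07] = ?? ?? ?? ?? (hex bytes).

#0 dst[0x05+4] := {0x68,0xdb,0x96,0x97}
#1 dst[0x1b+2] := {0x7e,0x08}
#2 dst[0x05+6] := {0x4f,0x89,0xe2,0xc1,0x6a,0x7e}
#3 dst[0x03+7] := {0x7e,0x08,0x20,0x5c,0x68,0xdb,0x96}
#4 dst[0x1a+3] := {0x28,0xe2,0x7e}
#5 dst[0x13+2] := {0x08,0x20}
query mem[0x1a]=0x28, mem[0x09]=0x96, mem[0x0a]=0x7e, mem[0x07]=0x68

MEM[0x1a,0x09,0x0a,0x07] = 28 96 7e 68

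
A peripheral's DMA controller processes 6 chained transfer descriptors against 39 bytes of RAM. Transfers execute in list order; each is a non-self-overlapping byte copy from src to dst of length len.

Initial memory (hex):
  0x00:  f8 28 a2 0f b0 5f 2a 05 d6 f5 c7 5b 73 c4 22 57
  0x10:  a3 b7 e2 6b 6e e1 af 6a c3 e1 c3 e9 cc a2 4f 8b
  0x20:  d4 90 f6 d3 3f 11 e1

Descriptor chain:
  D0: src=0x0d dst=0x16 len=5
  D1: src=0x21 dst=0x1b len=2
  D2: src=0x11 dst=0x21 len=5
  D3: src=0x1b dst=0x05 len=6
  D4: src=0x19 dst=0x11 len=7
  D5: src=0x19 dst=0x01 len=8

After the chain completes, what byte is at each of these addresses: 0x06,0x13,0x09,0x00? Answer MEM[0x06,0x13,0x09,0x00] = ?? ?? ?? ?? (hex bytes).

MEM[0x06,0x13,0x09,0x00] = 4f 90 8b f8

D0: mem[0x16..0x1a] <- [c4 22 57 a3 b7]
D1: mem[0x1b..0x1c] <- [90 f6]
D2: mem[0x21..0x25] <- [b7 e2 6b 6e e1]
D3: mem[0x05..0x0a] <- [90 f6 a2 4f 8b d4]
D4: mem[0x11..0x17] <- [a3 b7 90 f6 a2 4f 8b]
D5: mem[0x01..0x08] <- [a3 b7 90 f6 a2 4f 8b d4]
query mem[0x06]=0x4f, mem[0x13]=0x90, mem[0x09]=0x8b, mem[0x00]=0xf8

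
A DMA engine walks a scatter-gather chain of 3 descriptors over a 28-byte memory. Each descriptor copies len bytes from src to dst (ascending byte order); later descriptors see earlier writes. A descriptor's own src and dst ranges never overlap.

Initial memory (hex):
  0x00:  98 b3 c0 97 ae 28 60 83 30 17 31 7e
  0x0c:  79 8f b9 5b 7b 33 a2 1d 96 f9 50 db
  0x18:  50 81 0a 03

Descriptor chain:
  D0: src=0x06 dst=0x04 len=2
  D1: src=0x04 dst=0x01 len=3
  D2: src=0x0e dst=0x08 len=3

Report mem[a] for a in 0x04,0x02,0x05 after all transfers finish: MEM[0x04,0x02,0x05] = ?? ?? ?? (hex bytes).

MEM[0x04,0x02,0x05] = 60 83 83

#0 dst[0x04+2] := {0x60,0x83}
#1 dst[0x01+3] := {0x60,0x83,0x60}
#2 dst[0x08+3] := {0xb9,0x5b,0x7b}
query mem[0x04]=0x60, mem[0x02]=0x83, mem[0x05]=0x83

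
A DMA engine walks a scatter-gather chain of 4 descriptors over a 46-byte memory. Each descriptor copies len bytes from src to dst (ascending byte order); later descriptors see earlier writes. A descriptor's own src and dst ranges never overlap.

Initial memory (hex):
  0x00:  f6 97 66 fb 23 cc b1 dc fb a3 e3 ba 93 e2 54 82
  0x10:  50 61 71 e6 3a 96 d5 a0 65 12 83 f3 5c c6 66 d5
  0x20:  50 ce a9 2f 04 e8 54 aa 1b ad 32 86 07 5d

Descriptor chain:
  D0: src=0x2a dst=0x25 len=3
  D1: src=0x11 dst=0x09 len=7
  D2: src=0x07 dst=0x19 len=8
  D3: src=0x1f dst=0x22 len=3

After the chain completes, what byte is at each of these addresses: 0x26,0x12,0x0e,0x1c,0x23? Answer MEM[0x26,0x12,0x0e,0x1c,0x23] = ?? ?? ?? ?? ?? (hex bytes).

MEM[0x26,0x12,0x0e,0x1c,0x23] = 86 71 d5 71 d5

[0] 0x2a->0x25 len=3 : 32 86 07
[1] 0x11->0x09 len=7 : 61 71 e6 3a 96 d5 a0
[2] 0x07->0x19 len=8 : dc fb 61 71 e6 3a 96 d5
[3] 0x1f->0x22 len=3 : 96 d5 ce
query mem[0x26]=0x86, mem[0x12]=0x71, mem[0x0e]=0xd5, mem[0x1c]=0x71, mem[0x23]=0xd5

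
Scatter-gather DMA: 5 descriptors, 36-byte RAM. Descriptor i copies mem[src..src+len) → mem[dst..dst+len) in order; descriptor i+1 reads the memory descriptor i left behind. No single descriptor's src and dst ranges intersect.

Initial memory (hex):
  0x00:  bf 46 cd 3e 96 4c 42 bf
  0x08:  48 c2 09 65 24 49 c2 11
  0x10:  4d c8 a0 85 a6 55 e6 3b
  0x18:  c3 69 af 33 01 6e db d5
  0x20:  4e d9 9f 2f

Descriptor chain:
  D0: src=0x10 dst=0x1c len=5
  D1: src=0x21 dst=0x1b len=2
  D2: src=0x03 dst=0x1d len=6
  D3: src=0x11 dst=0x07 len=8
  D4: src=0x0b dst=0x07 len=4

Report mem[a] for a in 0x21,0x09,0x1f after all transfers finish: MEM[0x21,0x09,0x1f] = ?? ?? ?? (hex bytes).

MEM[0x21,0x09,0x1f] = bf 3b 4c

  after D0: wrote 5B at 0x1c = 4dc8a085a6
  after D1: wrote 2B at 0x1b = d99f
  after D2: wrote 6B at 0x1d = 3e964c42bf48
  after D3: wrote 8B at 0x07 = c8a085a655e63bc3
  after D4: wrote 4B at 0x07 = 55e63bc3
query mem[0x21]=0xbf, mem[0x09]=0x3b, mem[0x1f]=0x4c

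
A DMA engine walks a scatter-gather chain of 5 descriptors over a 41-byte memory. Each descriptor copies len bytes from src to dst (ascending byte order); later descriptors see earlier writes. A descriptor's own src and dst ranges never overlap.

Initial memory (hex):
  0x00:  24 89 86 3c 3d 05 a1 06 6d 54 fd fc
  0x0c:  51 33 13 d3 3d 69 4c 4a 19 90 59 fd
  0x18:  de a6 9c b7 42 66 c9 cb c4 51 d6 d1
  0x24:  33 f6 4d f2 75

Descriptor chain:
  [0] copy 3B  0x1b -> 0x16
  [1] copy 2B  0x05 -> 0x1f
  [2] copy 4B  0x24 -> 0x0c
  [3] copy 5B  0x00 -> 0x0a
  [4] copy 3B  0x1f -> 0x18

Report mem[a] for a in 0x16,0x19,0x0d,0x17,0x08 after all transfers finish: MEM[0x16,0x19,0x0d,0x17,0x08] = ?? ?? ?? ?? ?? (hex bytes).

  after D0: wrote 3B at 0x16 = b74266
  after D1: wrote 2B at 0x1f = 05a1
  after D2: wrote 4B at 0x0c = 33f64df2
  after D3: wrote 5B at 0x0a = 2489863c3d
  after D4: wrote 3B at 0x18 = 05a151
query mem[0x16]=0xb7, mem[0x19]=0xa1, mem[0x0d]=0x3c, mem[0x17]=0x42, mem[0x08]=0x6d

MEM[0x16,0x19,0x0d,0x17,0x08] = b7 a1 3c 42 6d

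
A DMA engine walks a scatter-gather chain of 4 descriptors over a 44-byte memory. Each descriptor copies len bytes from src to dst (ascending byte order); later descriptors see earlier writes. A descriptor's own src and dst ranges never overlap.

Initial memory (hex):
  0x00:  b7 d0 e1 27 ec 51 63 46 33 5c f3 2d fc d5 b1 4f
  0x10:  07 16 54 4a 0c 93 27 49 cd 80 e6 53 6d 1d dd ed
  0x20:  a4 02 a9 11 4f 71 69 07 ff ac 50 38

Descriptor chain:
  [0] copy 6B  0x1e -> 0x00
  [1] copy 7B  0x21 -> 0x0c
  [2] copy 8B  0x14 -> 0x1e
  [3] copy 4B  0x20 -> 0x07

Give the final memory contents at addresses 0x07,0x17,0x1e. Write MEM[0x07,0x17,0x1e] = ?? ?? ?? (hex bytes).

  after D0: wrote 6B at 0x00 = ddeda402a911
  after D1: wrote 7B at 0x0c = 02a9114f716907
  after D2: wrote 8B at 0x1e = 0c932749cd80e653
  after D3: wrote 4B at 0x07 = 2749cd80
query mem[0x07]=0x27, mem[0x17]=0x49, mem[0x1e]=0x0c

MEM[0x07,0x17,0x1e] = 27 49 0c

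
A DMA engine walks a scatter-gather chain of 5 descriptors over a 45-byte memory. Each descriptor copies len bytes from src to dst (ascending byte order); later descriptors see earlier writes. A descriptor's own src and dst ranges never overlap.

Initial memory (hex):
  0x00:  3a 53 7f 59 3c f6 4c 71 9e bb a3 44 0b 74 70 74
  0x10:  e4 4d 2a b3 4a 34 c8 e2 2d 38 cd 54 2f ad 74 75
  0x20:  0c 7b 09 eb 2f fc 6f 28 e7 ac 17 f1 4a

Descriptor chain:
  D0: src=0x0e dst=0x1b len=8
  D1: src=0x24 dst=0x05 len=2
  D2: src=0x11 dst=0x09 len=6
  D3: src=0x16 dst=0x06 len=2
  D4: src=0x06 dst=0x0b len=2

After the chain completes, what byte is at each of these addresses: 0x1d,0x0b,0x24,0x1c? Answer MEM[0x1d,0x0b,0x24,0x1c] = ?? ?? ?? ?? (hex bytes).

MEM[0x1d,0x0b,0x24,0x1c] = e4 c8 2f 74

#0 dst[0x1b+8] := {0x70,0x74,0xe4,0x4d,0x2a,0xb3,0x4a,0x34}
#1 dst[0x05+2] := {0x2f,0xfc}
#2 dst[0x09+6] := {0x4d,0x2a,0xb3,0x4a,0x34,0xc8}
#3 dst[0x06+2] := {0xc8,0xe2}
#4 dst[0x0b+2] := {0xc8,0xe2}
query mem[0x1d]=0xe4, mem[0x0b]=0xc8, mem[0x24]=0x2f, mem[0x1c]=0x74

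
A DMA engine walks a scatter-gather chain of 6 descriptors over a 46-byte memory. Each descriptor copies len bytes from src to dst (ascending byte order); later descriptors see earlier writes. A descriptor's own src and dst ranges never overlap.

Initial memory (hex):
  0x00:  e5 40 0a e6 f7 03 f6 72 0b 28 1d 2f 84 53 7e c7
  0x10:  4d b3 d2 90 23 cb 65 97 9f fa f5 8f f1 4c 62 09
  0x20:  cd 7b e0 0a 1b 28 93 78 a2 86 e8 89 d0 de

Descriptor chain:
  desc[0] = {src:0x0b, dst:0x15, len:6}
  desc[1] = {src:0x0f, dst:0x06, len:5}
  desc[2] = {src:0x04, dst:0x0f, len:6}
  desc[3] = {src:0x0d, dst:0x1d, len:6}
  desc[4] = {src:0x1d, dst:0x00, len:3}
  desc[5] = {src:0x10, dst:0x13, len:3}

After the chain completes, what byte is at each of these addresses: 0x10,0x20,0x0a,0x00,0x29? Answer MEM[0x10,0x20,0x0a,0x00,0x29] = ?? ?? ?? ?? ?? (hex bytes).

#0 dst[0x15+6] := {0x2f,0x84,0x53,0x7e,0xc7,0x4d}
#1 dst[0x06+5] := {0xc7,0x4d,0xb3,0xd2,0x90}
#2 dst[0x0f+6] := {0xf7,0x03,0xc7,0x4d,0xb3,0xd2}
#3 dst[0x1d+6] := {0x53,0x7e,0xf7,0x03,0xc7,0x4d}
#4 dst[0x00+3] := {0x53,0x7e,0xf7}
#5 dst[0x13+3] := {0x03,0xc7,0x4d}
query mem[0x10]=0x03, mem[0x20]=0x03, mem[0x0a]=0x90, mem[0x00]=0x53, mem[0x29]=0x86

MEM[0x10,0x20,0x0a,0x00,0x29] = 03 03 90 53 86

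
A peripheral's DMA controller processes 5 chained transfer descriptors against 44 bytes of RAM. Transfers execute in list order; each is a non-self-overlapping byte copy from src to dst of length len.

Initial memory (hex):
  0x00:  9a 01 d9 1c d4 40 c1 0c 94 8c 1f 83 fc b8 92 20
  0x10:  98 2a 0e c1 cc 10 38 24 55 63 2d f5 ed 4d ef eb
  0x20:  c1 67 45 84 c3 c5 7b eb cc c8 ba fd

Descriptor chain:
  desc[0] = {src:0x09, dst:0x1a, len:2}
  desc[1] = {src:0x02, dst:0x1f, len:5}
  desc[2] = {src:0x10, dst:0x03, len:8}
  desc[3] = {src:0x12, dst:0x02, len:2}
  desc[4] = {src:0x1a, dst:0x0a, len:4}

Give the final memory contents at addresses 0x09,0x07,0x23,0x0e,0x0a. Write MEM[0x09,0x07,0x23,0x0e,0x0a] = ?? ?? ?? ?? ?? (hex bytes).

MEM[0x09,0x07,0x23,0x0e,0x0a] = 38 cc c1 92 8c

D0: mem[0x1a..0x1b] <- [8c 1f]
D1: mem[0x1f..0x23] <- [d9 1c d4 40 c1]
D2: mem[0x03..0x0a] <- [98 2a 0e c1 cc 10 38 24]
D3: mem[0x02..0x03] <- [0e c1]
D4: mem[0x0a..0x0d] <- [8c 1f ed 4d]
query mem[0x09]=0x38, mem[0x07]=0xcc, mem[0x23]=0xc1, mem[0x0e]=0x92, mem[0x0a]=0x8c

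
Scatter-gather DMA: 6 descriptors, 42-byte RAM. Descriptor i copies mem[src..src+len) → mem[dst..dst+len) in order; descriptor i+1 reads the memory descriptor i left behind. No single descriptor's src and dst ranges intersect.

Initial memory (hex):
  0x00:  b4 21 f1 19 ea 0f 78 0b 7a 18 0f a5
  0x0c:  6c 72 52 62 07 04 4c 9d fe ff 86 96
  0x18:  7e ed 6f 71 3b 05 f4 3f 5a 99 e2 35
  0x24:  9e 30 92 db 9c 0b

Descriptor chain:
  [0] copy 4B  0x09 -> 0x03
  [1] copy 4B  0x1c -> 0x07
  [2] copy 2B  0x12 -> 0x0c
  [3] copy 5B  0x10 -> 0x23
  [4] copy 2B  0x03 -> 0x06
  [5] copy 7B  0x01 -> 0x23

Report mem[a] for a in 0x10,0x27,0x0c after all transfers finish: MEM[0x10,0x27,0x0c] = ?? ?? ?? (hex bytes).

D0: mem[0x03..0x06] <- [18 0f a5 6c]
D1: mem[0x07..0x0a] <- [3b 05 f4 3f]
D2: mem[0x0c..0x0d] <- [4c 9d]
D3: mem[0x23..0x27] <- [07 04 4c 9d fe]
D4: mem[0x06..0x07] <- [18 0f]
D5: mem[0x23..0x29] <- [21 f1 18 0f a5 18 0f]
query mem[0x10]=0x07, mem[0x27]=0xa5, mem[0x0c]=0x4c

MEM[0x10,0x27,0x0c] = 07 a5 4c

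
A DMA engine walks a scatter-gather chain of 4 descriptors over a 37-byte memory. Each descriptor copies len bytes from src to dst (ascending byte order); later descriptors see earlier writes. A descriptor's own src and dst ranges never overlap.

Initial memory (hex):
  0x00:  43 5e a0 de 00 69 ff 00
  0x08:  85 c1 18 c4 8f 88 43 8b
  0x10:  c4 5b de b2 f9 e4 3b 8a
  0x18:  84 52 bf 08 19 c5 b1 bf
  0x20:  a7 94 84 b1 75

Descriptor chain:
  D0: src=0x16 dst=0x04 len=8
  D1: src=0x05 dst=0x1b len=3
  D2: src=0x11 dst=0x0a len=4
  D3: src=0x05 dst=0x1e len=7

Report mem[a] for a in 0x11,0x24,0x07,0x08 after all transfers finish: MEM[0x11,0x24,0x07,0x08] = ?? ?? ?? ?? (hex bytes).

MEM[0x11,0x24,0x07,0x08] = 5b de 52 bf

#0 dst[0x04+8] := {0x3b,0x8a,0x84,0x52,0xbf,0x08,0x19,0xc5}
#1 dst[0x1b+3] := {0x8a,0x84,0x52}
#2 dst[0x0a+4] := {0x5b,0xde,0xb2,0xf9}
#3 dst[0x1e+7] := {0x8a,0x84,0x52,0xbf,0x08,0x5b,0xde}
query mem[0x11]=0x5b, mem[0x24]=0xde, mem[0x07]=0x52, mem[0x08]=0xbf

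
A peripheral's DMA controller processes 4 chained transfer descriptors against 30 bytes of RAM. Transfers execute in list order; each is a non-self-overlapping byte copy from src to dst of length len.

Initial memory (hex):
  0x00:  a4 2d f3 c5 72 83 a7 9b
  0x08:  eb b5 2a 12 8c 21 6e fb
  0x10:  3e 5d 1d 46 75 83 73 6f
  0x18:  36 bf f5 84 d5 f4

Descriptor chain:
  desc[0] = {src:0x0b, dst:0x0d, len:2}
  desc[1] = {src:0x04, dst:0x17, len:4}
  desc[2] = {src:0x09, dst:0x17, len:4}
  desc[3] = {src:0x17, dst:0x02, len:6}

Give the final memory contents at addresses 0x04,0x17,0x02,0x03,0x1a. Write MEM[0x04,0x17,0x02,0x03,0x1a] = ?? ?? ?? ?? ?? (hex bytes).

MEM[0x04,0x17,0x02,0x03,0x1a] = 12 b5 b5 2a 8c

#0 dst[0x0d+2] := {0x12,0x8c}
#1 dst[0x17+4] := {0x72,0x83,0xa7,0x9b}
#2 dst[0x17+4] := {0xb5,0x2a,0x12,0x8c}
#3 dst[0x02+6] := {0xb5,0x2a,0x12,0x8c,0x84,0xd5}
query mem[0x04]=0x12, mem[0x17]=0xb5, mem[0x02]=0xb5, mem[0x03]=0x2a, mem[0x1a]=0x8c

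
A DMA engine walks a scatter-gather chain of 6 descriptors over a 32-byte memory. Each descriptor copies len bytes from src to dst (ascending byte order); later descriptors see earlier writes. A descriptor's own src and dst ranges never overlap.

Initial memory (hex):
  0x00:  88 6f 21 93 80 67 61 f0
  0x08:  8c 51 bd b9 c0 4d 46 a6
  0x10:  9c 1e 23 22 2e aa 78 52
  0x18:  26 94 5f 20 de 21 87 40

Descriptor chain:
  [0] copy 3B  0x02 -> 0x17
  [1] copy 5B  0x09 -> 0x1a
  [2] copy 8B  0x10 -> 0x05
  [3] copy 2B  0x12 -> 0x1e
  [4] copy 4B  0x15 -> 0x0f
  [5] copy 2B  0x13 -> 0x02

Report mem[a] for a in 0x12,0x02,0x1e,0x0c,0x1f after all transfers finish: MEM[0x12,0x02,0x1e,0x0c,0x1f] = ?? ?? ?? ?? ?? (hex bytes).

MEM[0x12,0x02,0x1e,0x0c,0x1f] = 93 22 23 21 22

[0] 0x02->0x17 len=3 : 21 93 80
[1] 0x09->0x1a len=5 : 51 bd b9 c0 4d
[2] 0x10->0x05 len=8 : 9c 1e 23 22 2e aa 78 21
[3] 0x12->0x1e len=2 : 23 22
[4] 0x15->0x0f len=4 : aa 78 21 93
[5] 0x13->0x02 len=2 : 22 2e
query mem[0x12]=0x93, mem[0x02]=0x22, mem[0x1e]=0x23, mem[0x0c]=0x21, mem[0x1f]=0x22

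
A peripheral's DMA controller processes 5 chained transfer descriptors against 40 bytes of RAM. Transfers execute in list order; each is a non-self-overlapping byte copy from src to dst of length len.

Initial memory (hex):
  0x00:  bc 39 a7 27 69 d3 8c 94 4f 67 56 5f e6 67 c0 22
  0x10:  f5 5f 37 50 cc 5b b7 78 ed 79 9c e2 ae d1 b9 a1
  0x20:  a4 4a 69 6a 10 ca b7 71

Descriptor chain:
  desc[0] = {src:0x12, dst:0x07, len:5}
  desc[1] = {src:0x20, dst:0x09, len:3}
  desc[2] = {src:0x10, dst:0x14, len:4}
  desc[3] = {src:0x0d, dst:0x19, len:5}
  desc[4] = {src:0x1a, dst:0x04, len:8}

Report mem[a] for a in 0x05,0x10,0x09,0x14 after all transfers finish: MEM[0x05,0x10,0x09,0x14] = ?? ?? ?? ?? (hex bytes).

MEM[0x05,0x10,0x09,0x14] = 22 f5 a1 f5

  after D0: wrote 5B at 0x07 = 3750cc5bb7
  after D1: wrote 3B at 0x09 = a44a69
  after D2: wrote 4B at 0x14 = f55f3750
  after D3: wrote 5B at 0x19 = 67c022f55f
  after D4: wrote 8B at 0x04 = c022f55fb9a1a44a
query mem[0x05]=0x22, mem[0x10]=0xf5, mem[0x09]=0xa1, mem[0x14]=0xf5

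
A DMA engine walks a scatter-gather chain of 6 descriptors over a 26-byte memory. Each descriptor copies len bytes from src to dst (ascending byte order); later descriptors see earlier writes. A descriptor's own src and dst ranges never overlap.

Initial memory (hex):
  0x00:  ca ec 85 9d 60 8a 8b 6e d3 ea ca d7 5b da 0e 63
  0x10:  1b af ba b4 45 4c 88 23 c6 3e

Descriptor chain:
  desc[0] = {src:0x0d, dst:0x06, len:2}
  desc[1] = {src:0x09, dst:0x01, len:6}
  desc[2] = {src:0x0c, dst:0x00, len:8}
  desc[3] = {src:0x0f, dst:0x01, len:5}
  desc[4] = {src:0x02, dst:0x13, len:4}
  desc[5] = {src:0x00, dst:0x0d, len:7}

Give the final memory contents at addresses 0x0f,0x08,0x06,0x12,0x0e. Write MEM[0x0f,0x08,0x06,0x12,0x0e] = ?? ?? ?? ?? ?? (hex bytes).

MEM[0x0f,0x08,0x06,0x12,0x0e] = 1b d3 ba b4 63

D0: mem[0x06..0x07] <- [da 0e]
D1: mem[0x01..0x06] <- [ea ca d7 5b da 0e]
D2: mem[0x00..0x07] <- [5b da 0e 63 1b af ba b4]
D3: mem[0x01..0x05] <- [63 1b af ba b4]
D4: mem[0x13..0x16] <- [1b af ba b4]
D5: mem[0x0d..0x13] <- [5b 63 1b af ba b4 ba]
query mem[0x0f]=0x1b, mem[0x08]=0xd3, mem[0x06]=0xba, mem[0x12]=0xb4, mem[0x0e]=0x63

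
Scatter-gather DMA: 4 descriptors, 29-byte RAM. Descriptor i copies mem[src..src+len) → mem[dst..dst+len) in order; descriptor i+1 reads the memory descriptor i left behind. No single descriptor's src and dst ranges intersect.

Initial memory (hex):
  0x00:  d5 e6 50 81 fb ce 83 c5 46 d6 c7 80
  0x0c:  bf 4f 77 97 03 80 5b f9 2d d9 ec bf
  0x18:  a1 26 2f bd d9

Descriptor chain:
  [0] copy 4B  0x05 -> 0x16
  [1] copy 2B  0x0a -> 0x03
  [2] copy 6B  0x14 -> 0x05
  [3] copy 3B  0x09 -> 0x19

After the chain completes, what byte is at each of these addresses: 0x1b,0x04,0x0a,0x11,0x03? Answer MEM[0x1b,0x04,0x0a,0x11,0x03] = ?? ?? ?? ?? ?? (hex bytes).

D0: mem[0x16..0x19] <- [ce 83 c5 46]
D1: mem[0x03..0x04] <- [c7 80]
D2: mem[0x05..0x0a] <- [2d d9 ce 83 c5 46]
D3: mem[0x19..0x1b] <- [c5 46 80]
query mem[0x1b]=0x80, mem[0x04]=0x80, mem[0x0a]=0x46, mem[0x11]=0x80, mem[0x03]=0xc7

MEM[0x1b,0x04,0x0a,0x11,0x03] = 80 80 46 80 c7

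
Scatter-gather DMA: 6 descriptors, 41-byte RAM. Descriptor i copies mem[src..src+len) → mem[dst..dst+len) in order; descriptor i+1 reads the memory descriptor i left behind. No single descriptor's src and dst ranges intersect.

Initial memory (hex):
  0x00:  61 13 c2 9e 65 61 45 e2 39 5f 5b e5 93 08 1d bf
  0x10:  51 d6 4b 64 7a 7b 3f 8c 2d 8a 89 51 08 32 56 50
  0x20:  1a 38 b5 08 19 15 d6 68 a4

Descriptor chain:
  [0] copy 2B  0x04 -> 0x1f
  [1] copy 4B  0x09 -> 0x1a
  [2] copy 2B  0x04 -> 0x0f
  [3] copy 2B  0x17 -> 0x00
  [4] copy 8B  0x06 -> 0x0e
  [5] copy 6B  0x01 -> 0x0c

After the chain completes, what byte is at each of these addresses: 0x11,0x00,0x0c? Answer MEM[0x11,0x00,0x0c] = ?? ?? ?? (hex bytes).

MEM[0x11,0x00,0x0c] = 45 8c 2d

D0: mem[0x1f..0x20] <- [65 61]
D1: mem[0x1a..0x1d] <- [5f 5b e5 93]
D2: mem[0x0f..0x10] <- [65 61]
D3: mem[0x00..0x01] <- [8c 2d]
D4: mem[0x0e..0x15] <- [45 e2 39 5f 5b e5 93 08]
D5: mem[0x0c..0x11] <- [2d c2 9e 65 61 45]
query mem[0x11]=0x45, mem[0x00]=0x8c, mem[0x0c]=0x2d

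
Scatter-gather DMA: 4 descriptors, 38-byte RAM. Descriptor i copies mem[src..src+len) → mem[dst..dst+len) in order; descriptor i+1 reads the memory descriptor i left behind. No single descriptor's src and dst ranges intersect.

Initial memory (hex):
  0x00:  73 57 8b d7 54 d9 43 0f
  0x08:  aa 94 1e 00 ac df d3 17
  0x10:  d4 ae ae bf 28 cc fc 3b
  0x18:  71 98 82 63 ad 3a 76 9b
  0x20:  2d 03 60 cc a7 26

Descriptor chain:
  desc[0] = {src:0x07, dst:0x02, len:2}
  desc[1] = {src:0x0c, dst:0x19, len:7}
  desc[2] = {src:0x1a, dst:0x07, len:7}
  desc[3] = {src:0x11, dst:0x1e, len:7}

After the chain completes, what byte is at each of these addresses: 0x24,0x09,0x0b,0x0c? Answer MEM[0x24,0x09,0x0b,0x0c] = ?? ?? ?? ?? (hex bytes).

MEM[0x24,0x09,0x0b,0x0c] = 3b 17 ae ae

[0] 0x07->0x02 len=2 : 0f aa
[1] 0x0c->0x19 len=7 : ac df d3 17 d4 ae ae
[2] 0x1a->0x07 len=7 : df d3 17 d4 ae ae 2d
[3] 0x11->0x1e len=7 : ae ae bf 28 cc fc 3b
query mem[0x24]=0x3b, mem[0x09]=0x17, mem[0x0b]=0xae, mem[0x0c]=0xae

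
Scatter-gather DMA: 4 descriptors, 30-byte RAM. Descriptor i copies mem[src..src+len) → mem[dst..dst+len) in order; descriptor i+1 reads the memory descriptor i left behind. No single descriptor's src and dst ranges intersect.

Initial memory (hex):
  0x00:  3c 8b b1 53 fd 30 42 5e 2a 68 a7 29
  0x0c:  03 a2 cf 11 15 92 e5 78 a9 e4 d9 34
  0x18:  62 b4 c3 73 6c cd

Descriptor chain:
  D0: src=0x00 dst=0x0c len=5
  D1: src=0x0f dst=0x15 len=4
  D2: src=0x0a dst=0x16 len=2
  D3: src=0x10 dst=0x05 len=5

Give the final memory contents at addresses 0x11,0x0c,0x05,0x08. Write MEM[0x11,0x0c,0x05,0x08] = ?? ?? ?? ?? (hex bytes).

MEM[0x11,0x0c,0x05,0x08] = 92 3c fd 78

  after D0: wrote 5B at 0x0c = 3c8bb153fd
  after D1: wrote 4B at 0x15 = 53fd92e5
  after D2: wrote 2B at 0x16 = a729
  after D3: wrote 5B at 0x05 = fd92e578a9
query mem[0x11]=0x92, mem[0x0c]=0x3c, mem[0x05]=0xfd, mem[0x08]=0x78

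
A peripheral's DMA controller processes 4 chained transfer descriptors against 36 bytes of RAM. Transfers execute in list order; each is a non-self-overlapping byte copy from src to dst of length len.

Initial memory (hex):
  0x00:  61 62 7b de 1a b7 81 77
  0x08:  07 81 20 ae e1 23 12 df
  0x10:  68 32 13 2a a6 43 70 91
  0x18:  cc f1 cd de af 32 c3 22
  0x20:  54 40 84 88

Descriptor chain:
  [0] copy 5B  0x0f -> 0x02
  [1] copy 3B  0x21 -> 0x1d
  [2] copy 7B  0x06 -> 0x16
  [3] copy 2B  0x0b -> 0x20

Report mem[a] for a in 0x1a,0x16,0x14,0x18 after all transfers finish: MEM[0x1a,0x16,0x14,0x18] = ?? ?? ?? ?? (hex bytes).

MEM[0x1a,0x16,0x14,0x18] = 20 2a a6 07

D0: mem[0x02..0x06] <- [df 68 32 13 2a]
D1: mem[0x1d..0x1f] <- [40 84 88]
D2: mem[0x16..0x1c] <- [2a 77 07 81 20 ae e1]
D3: mem[0x20..0x21] <- [ae e1]
query mem[0x1a]=0x20, mem[0x16]=0x2a, mem[0x14]=0xa6, mem[0x18]=0x07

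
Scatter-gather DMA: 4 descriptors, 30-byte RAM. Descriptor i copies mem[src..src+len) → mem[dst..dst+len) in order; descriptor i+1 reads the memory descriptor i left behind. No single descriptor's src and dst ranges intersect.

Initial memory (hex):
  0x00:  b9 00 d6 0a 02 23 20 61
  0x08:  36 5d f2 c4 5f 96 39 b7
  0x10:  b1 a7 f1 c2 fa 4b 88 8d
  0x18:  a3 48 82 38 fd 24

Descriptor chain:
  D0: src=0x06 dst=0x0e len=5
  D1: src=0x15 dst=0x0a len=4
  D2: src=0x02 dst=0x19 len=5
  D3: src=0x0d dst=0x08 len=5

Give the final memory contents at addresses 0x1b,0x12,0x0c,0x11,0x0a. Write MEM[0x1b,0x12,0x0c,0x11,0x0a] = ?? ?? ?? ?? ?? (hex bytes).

[0] 0x06->0x0e len=5 : 20 61 36 5d f2
[1] 0x15->0x0a len=4 : 4b 88 8d a3
[2] 0x02->0x19 len=5 : d6 0a 02 23 20
[3] 0x0d->0x08 len=5 : a3 20 61 36 5d
query mem[0x1b]=0x02, mem[0x12]=0xf2, mem[0x0c]=0x5d, mem[0x11]=0x5d, mem[0x0a]=0x61

MEM[0x1b,0x12,0x0c,0x11,0x0a] = 02 f2 5d 5d 61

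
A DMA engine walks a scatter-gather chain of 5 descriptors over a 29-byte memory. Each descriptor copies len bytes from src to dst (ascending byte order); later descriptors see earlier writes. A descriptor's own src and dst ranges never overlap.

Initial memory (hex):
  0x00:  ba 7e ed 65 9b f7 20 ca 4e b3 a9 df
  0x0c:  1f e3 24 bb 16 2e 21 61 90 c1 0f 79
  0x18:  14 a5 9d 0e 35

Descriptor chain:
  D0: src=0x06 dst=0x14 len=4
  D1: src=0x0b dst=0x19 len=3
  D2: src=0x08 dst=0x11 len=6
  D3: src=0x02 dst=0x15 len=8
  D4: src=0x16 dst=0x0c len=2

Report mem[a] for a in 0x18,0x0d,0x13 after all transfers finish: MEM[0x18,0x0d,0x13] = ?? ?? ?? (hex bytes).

MEM[0x18,0x0d,0x13] = f7 9b a9

D0: mem[0x14..0x17] <- [20 ca 4e b3]
D1: mem[0x19..0x1b] <- [df 1f e3]
D2: mem[0x11..0x16] <- [4e b3 a9 df 1f e3]
D3: mem[0x15..0x1c] <- [ed 65 9b f7 20 ca 4e b3]
D4: mem[0x0c..0x0d] <- [65 9b]
query mem[0x18]=0xf7, mem[0x0d]=0x9b, mem[0x13]=0xa9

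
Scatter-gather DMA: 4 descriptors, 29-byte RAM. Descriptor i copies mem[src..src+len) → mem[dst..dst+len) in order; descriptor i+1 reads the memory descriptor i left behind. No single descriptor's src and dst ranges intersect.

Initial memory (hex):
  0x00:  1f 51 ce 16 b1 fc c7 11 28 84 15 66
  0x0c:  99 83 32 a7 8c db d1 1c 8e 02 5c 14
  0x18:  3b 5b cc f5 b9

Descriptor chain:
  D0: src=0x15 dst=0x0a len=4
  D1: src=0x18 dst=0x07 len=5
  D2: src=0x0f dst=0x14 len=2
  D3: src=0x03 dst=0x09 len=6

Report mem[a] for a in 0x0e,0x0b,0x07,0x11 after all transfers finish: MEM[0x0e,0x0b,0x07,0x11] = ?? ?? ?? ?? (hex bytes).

MEM[0x0e,0x0b,0x07,0x11] = 5b fc 3b db

[0] 0x15->0x0a len=4 : 02 5c 14 3b
[1] 0x18->0x07 len=5 : 3b 5b cc f5 b9
[2] 0x0f->0x14 len=2 : a7 8c
[3] 0x03->0x09 len=6 : 16 b1 fc c7 3b 5b
query mem[0x0e]=0x5b, mem[0x0b]=0xfc, mem[0x07]=0x3b, mem[0x11]=0xdb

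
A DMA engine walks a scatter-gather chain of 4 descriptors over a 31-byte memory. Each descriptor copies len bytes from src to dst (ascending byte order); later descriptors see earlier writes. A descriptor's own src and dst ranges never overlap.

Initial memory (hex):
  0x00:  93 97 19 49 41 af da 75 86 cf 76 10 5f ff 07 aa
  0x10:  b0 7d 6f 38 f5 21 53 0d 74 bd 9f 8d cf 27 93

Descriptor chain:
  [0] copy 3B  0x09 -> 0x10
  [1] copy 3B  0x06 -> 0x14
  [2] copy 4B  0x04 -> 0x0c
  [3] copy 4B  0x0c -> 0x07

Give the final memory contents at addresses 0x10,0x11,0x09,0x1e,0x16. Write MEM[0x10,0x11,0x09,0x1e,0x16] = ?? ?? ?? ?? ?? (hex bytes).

MEM[0x10,0x11,0x09,0x1e,0x16] = cf 76 da 93 86

#0 dst[0x10+3] := {0xcf,0x76,0x10}
#1 dst[0x14+3] := {0xda,0x75,0x86}
#2 dst[0x0c+4] := {0x41,0xaf,0xda,0x75}
#3 dst[0x07+4] := {0x41,0xaf,0xda,0x75}
query mem[0x10]=0xcf, mem[0x11]=0x76, mem[0x09]=0xda, mem[0x1e]=0x93, mem[0x16]=0x86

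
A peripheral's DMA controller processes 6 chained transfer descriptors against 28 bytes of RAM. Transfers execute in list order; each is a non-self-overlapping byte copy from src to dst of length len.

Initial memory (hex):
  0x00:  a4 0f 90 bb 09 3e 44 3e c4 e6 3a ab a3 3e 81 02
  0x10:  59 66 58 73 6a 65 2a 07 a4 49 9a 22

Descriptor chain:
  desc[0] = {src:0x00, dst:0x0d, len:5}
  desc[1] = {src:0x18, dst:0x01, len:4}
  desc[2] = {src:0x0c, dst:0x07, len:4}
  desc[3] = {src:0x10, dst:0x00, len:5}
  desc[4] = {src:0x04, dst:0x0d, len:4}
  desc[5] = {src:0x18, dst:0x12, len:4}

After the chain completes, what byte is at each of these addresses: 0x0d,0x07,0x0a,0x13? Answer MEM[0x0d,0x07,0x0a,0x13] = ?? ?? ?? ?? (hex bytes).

MEM[0x0d,0x07,0x0a,0x13] = 6a a3 90 49

[0] 0x00->0x0d len=5 : a4 0f 90 bb 09
[1] 0x18->0x01 len=4 : a4 49 9a 22
[2] 0x0c->0x07 len=4 : a3 a4 0f 90
[3] 0x10->0x00 len=5 : bb 09 58 73 6a
[4] 0x04->0x0d len=4 : 6a 3e 44 a3
[5] 0x18->0x12 len=4 : a4 49 9a 22
query mem[0x0d]=0x6a, mem[0x07]=0xa3, mem[0x0a]=0x90, mem[0x13]=0x49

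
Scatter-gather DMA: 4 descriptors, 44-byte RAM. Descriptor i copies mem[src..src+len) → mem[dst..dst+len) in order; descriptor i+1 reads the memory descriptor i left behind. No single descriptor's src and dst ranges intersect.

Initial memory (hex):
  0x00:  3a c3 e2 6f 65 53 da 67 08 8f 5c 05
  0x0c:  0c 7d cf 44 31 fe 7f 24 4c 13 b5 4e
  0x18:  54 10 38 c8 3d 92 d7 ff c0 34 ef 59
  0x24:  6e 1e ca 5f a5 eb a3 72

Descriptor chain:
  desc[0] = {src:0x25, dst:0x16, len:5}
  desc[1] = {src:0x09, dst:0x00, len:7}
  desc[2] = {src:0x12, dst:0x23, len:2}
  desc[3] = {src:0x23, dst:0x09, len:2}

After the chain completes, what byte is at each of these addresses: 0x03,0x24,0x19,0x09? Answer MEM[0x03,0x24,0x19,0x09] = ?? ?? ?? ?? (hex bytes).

MEM[0x03,0x24,0x19,0x09] = 0c 24 a5 7f

[0] 0x25->0x16 len=5 : 1e ca 5f a5 eb
[1] 0x09->0x00 len=7 : 8f 5c 05 0c 7d cf 44
[2] 0x12->0x23 len=2 : 7f 24
[3] 0x23->0x09 len=2 : 7f 24
query mem[0x03]=0x0c, mem[0x24]=0x24, mem[0x19]=0xa5, mem[0x09]=0x7f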